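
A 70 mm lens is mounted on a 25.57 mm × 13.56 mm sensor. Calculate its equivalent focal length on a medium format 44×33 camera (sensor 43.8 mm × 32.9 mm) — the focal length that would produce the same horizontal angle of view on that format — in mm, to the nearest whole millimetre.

Equal angle of view means equal width/f ratio, so f₂ = f₁ · (width₂/width₁) = 70 × 43.8/25.57.
f₂ = 70 × 1.71294 ≈ 119.906 mm.

120 mm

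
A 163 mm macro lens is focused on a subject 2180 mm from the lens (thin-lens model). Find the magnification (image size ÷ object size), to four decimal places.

0.0808×

Thin lens: 1/f = 1/dₒ + 1/dᵢ → 1/dᵢ = 1/163 − 1/2180 = 0.0056763 mm⁻¹, so dᵢ ≈ 176.1725 mm.
Magnification m = dᵢ/dₒ = 176.1725/2180 ≈ 0.08081.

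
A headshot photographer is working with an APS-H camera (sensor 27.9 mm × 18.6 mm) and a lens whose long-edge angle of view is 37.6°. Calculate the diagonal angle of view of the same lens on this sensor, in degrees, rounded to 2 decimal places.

44.50°

From the long-edge AOV: f = 27.9 / (2·tan(18.8°)) = 27.9 / 0.68086 ≈ 40.9779 mm.
Sensor diagonal = √(27.9² + 18.6²) = √1124.3700 ≈ 33.5316 mm.
Diagonal AOV = 2·arctan(33.5316 / (2 × 40.9779)) = 2·arctan(0.40914) ≈ 44.5032°.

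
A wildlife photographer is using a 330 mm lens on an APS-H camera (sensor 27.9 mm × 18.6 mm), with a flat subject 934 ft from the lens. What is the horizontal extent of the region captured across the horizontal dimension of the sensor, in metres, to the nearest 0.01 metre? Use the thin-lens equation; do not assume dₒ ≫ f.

24.04 m

dₒ: 934 ft × 304.8 mm/ft = 284683.19 mm.
Similar triangles through the lens centre give W/dₒ = w/dᵢ; with 1/f = 1/dₒ + 1/dᵢ this gives W = w·(dₒ − f)/f.
W = 27.9 mm × (284683 − 330) / 330 = 27.9 × 861.6763 ≈ 24040.770 mm = 24.0408 m.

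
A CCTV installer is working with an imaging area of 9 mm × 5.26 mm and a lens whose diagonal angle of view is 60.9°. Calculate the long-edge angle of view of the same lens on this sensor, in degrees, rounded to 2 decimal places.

Sensor diagonal = √(9² + 5.26²) = √108.6676 ≈ 10.4244 mm.
From the diagonal AOV: f = 10.4244 / (2·tan(30.45°)) = 10.4244 / 1.17574 ≈ 8.8662 mm.
Long-edge AOV = 2·arctan(9 / (2 × 8.8662)) = 2·arctan(0.50754) ≈ 53.8196°.

53.82°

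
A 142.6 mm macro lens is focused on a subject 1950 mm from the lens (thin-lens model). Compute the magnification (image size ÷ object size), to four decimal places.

Thin lens: 1/f = 1/dₒ + 1/dᵢ → 1/dᵢ = 1/142.6 − 1/1950 = 0.0064998 mm⁻¹, so dᵢ ≈ 153.8508 mm.
Magnification m = dᵢ/dₒ = 153.8508/1950 ≈ 0.07890.

0.0789×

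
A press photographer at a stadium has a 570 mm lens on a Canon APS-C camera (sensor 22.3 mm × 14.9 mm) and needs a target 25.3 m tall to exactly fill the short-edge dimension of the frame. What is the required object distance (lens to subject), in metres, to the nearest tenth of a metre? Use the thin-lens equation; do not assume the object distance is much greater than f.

968.4 m

W: 25.3 m = 25300 mm.
Magnification m = h/W = dᵢ/dₒ; combined with 1/f = 1/dₒ + 1/dᵢ this gives dₒ = f·(1 + W/h).
dₒ = 570 mm × (1 + 25300/14.9) = 570 × 1698.9866 ≈ 968422.349 mm = 968.422 m.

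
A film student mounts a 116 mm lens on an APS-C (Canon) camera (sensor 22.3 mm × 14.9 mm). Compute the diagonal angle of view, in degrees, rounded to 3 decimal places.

13.189°

Sensor diagonal = √(22.3² + 14.9²) = √719.3000 ≈ 26.8198 mm.
Angle of view α = 2·arctan(d/2f) with d = 26.8198 mm and f = 116 mm.
d/2f = 0.11560; arctan(0.11560) ≈ 6.5943°, so α ≈ 13.1885°.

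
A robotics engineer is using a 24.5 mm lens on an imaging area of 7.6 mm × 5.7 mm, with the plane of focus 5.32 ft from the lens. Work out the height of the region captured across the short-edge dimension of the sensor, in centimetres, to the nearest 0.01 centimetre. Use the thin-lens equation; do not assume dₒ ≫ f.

37.16 cm

dₒ: 5.32 ft × 304.8 mm/ft = 1621.54 mm.
Similar triangles through the lens centre give W/dₒ = h/dᵢ; with 1/f = 1/dₒ + 1/dᵢ this gives W = h·(dₒ − f)/f.
W = 5.7 mm × (1621.54 − 24.5) / 24.5 = 5.7 × 65.1851 ≈ 371.555 mm = 37.1555 cm.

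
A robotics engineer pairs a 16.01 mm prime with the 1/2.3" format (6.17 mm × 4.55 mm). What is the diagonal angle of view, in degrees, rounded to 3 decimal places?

Sensor diagonal = √(6.17² + 4.55²) = √58.7714 ≈ 7.6663 mm.
Angle of view α = 2·arctan(d/2f) with d = 7.6663 mm and f = 16.01 mm.
d/2f = 0.23942; arctan(0.23942) ≈ 13.4643°, so α ≈ 26.9287°.

26.929°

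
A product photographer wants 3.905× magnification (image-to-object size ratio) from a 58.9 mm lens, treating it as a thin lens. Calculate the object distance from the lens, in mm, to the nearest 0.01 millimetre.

73.98 mm

With m = dᵢ/dₒ and 1/f = 1/dₒ + 1/dᵢ, substituting dᵢ = m·dₒ gives 1/f = (1 + 1/m)/dₒ, hence dₒ = f·(1 + 1/m).
dₒ = 58.9 × (1 + 1/3.905) = 58.9 × 1.25608 ≈ 73.983 mm.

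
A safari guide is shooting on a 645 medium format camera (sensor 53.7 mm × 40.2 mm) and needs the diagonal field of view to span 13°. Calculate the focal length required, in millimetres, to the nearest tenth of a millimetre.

294.4 mm

Sensor diagonal = √(53.7² + 40.2²) = √4499.7300 ≈ 67.0800 mm.
From α = 2·arctan(d/2f) we get f = d / (2·tan(α/2)).
With d = 67.0800 mm and α/2 = 6.5°, tan(α/2) ≈ 0.11394, so f ≈ 67.0800 / 0.22787 ≈ 294.3769 mm.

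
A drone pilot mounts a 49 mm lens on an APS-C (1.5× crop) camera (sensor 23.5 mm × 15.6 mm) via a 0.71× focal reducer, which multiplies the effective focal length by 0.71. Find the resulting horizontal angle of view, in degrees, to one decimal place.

37.3°

Effective focal length f = 49 × 0.71 = 34.79 mm.
α = 2·arctan(23.5 / (2 × 34.79)) = 2·arctan(0.33774) ≈ 37.3238°.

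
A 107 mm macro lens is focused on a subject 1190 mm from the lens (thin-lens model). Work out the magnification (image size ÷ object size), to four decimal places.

Thin lens: 1/f = 1/dₒ + 1/dᵢ → 1/dᵢ = 1/107 − 1/1190 = 0.0085055 mm⁻¹, so dᵢ ≈ 117.5716 mm.
Magnification m = dᵢ/dₒ = 117.5716/1190 ≈ 0.09880.

0.0988×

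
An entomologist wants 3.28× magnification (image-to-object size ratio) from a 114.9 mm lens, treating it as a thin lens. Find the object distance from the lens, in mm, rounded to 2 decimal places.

149.93 mm

With m = dᵢ/dₒ and 1/f = 1/dₒ + 1/dᵢ, substituting dᵢ = m·dₒ gives 1/f = (1 + 1/m)/dₒ, hence dₒ = f·(1 + 1/m).
dₒ = 114.9 × (1 + 1/3.28) = 114.9 × 1.30488 ≈ 149.930 mm.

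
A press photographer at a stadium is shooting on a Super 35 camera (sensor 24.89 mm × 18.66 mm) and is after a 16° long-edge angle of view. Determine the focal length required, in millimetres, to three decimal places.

From α = 2·arctan(w/2f) we get f = w / (2·tan(α/2)).
With w = 24.89 mm and α/2 = 8°, tan(α/2) ≈ 0.14054, so f ≈ 24.89 / 0.28108 ≈ 88.5508 mm.

88.551 mm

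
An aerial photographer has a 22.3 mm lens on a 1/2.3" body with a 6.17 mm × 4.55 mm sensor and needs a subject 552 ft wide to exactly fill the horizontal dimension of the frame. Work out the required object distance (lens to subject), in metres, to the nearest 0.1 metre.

W: 552 ft × 304.8 mm/ft = 168249.59 mm.
Magnification m = w/W = dᵢ/dₒ; combined with 1/f = 1/dₒ + 1/dᵢ this gives dₒ = f·(1 + W/w).
dₒ = 22.3 mm × (1 + 168250/6.17) = 22.3 × 27269.9781 ≈ 608120.511 mm = 608.121 m.

608.1 m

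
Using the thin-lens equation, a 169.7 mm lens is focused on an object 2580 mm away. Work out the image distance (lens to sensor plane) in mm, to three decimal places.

1/dᵢ = 1/f − 1/dₒ = 1/169.7 − 1/2580 = 0.0055052 mm⁻¹.
dᵢ = 1/0.0055052 ≈ 181.6479 mm.

181.648 mm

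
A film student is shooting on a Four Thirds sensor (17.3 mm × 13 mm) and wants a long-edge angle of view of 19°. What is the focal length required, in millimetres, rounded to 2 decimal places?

51.69 mm

From α = 2·arctan(w/2f) we get f = w / (2·tan(α/2)).
With w = 17.3 mm and α/2 = 9.5°, tan(α/2) ≈ 0.16734, so f ≈ 17.3 / 0.33469 ≈ 51.6904 mm.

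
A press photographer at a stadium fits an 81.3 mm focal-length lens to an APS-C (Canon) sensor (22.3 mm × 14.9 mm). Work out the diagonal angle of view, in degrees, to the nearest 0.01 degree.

Sensor diagonal = √(22.3² + 14.9²) = √719.3000 ≈ 26.8198 mm.
Angle of view α = 2·arctan(d/2f) with d = 26.8198 mm and f = 81.3 mm.
d/2f = 0.16494; arctan(0.16494) ≈ 9.3662°, so α ≈ 18.7324°.

18.73°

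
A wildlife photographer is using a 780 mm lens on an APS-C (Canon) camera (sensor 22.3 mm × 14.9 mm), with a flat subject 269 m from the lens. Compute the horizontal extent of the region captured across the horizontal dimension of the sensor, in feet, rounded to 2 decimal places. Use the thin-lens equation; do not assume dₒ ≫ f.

dₒ: 269 m = 269000 mm.
Similar triangles through the lens centre give W/dₒ = w/dᵢ; with 1/f = 1/dₒ + 1/dᵢ this gives W = w·(dₒ − f)/f.
W = 22.3 mm × (269000 − 780) / 780 = 22.3 × 343.8718 ≈ 7668.341 mm = 7668.341/304.8 ft = 25.1586 ft.

25.16 ft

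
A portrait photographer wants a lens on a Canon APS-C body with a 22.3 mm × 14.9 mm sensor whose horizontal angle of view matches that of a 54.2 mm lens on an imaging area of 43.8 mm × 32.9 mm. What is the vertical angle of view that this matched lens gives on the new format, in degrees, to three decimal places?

Equal horizontal AOV ⇒ f₂ = f₁ · 22.3/43.8 = 54.2 × 0.50913 ≈ 27.5950 mm.
Vertical AOV on the new format = 2·arctan(14.9 / (2 × 27.5950)) = 2·arctan(0.26998) ≈ 30.2167°.

30.217°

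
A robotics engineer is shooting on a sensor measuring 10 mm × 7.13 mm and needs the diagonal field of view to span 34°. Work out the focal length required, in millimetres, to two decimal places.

Sensor diagonal = √(10² + 7.13²) = √150.8369 ≈ 12.2816 mm.
From α = 2·arctan(d/2f) we get f = d / (2·tan(α/2)).
With d = 12.2816 mm and α/2 = 17°, tan(α/2) ≈ 0.30573, so f ≈ 12.2816 / 0.61146 ≈ 20.0856 mm.

20.09 mm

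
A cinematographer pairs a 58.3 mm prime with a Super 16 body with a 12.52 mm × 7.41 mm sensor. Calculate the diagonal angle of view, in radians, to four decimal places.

Sensor diagonal = √(12.52² + 7.41²) = √211.6585 ≈ 14.5485 mm.
Angle of view α = 2·arctan(d/2f) with d = 14.5485 mm and f = 58.3 mm.
d/2f = 0.12477; arctan(0.12477) ≈ 0.1241 rad, so α ≈ 0.2483 rad.

0.2483 rad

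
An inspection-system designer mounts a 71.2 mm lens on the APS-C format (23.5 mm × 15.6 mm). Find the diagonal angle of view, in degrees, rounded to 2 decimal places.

22.41°

Sensor diagonal = √(23.5² + 15.6²) = √795.6100 ≈ 28.2066 mm.
Angle of view α = 2·arctan(d/2f) with d = 28.2066 mm and f = 71.2 mm.
d/2f = 0.19808; arctan(0.19808) ≈ 11.2041°, so α ≈ 22.4082°.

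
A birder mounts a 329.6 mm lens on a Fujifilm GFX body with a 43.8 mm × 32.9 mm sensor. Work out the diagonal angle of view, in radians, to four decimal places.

0.1658 rad

Sensor diagonal = √(43.8² + 32.9²) = √3000.8500 ≈ 54.7800 mm.
Angle of view α = 2·arctan(d/2f) with d = 54.7800 mm and f = 329.6 mm.
d/2f = 0.08310; arctan(0.08310) ≈ 0.0829 rad, so α ≈ 0.1658 rad.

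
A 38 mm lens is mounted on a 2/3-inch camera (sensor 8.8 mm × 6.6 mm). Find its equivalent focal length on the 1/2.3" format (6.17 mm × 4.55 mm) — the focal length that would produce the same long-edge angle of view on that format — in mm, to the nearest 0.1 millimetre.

Equal angle of view means equal width/f ratio, so f₂ = f₁ · (width₂/width₁) = 38 × 6.17/8.8.
f₂ = 38 × 0.70114 ≈ 26.643 mm.

26.6 mm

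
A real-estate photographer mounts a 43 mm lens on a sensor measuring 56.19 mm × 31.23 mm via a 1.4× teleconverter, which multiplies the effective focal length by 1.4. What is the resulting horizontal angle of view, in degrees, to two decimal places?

50.04°

Effective focal length f = 43 × 1.4 = 60.2 mm.
α = 2·arctan(56.19 / (2 × 60.2)) = 2·arctan(0.46669) ≈ 50.0364°.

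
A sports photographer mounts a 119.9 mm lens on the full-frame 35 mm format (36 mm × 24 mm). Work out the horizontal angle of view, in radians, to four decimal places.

0.2980 rad

Angle of view α = 2·arctan(w/2f) with w = 36 mm and f = 119.9 mm.
w/2f = 0.15013; arctan(0.15013) ≈ 0.1490 rad, so α ≈ 0.2980 rad.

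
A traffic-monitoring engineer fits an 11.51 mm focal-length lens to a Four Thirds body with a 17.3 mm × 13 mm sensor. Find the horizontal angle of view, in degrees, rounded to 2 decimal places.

Angle of view α = 2·arctan(w/2f) with w = 17.3 mm and f = 11.51 mm.
w/2f = 0.75152; arctan(0.75152) ≈ 36.9256°, so α ≈ 73.8512°.

73.85°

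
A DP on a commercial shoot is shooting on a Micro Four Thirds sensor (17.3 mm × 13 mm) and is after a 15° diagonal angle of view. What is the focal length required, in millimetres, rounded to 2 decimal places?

Sensor diagonal = √(17.3² + 13²) = √468.2900 ≈ 21.6400 mm.
From α = 2·arctan(d/2f) we get f = d / (2·tan(α/2)).
With d = 21.6400 mm and α/2 = 7.5°, tan(α/2) ≈ 0.13165, so f ≈ 21.6400 / 0.26330 ≈ 82.1861 mm.

82.19 mm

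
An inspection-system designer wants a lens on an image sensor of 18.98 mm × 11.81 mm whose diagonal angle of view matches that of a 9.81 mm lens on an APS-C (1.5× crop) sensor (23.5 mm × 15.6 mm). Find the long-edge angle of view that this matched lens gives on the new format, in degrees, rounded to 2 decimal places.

101.35°

Sensor diagonal = √(23.5² + 15.6²) = √795.6100 ≈ 28.2066 mm.
Sensor diagonal = √(18.98² + 11.81²) = √499.7165 ≈ 22.3543 mm.
Equal diagonal AOV ⇒ f₂ = f₁ · 22.3543/28.2066 = 9.81 × 0.79252 ≈ 7.7746 mm.
Long-edge AOV on the new format = 2·arctan(18.98 / (2 × 7.7746)) = 2·arctan(1.22063) ≈ 101.3482°.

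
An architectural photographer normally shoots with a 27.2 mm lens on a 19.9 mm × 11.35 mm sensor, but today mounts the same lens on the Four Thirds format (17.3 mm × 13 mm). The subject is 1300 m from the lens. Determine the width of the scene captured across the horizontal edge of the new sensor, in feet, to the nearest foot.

2713 ft

The focal length stays 27.2 mm; the relevant sensor dimension is now w = 17.3 mm. Object distance dₒ = 1300 m = 1.3e+06 mm.
Thin-lens field width W = w·(dₒ − f)/f = 17.3 × (1.3e+06 − 27.2)/27.2 ≈ 826820.935 mm = 826820.935/304.8 ft = 2712.67 ft.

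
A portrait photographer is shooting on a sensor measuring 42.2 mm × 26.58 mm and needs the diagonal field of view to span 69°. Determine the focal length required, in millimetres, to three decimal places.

Sensor diagonal = √(42.2² + 26.58²) = √2487.3364 ≈ 49.8732 mm.
From α = 2·arctan(d/2f) we get f = d / (2·tan(α/2)).
With d = 49.8732 mm and α/2 = 34.5°, tan(α/2) ≈ 0.68728, so f ≈ 49.8732 / 1.37456 ≈ 36.2830 mm.

36.283 mm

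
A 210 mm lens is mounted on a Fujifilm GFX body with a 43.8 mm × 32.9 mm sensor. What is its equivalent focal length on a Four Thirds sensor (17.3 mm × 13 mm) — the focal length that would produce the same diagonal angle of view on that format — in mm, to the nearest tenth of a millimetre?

83.0 mm

Sensor diagonal = √(43.8² + 32.9²) = √3000.8500 ≈ 54.7800 mm.
Sensor diagonal = √(17.3² + 13²) = √468.2900 ≈ 21.6400 mm.
Equal angle of view means equal diagonal/f ratio, so f₂ = f₁ · (diagonal₂/diagonal₁) = 210 × 21.6400/54.7800.
f₂ = 210 × 0.39503 ≈ 82.957 mm.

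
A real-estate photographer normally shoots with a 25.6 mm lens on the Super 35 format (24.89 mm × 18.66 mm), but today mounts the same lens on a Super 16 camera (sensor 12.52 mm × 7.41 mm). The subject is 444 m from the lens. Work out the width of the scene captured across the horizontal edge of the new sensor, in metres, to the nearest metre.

217 m

The focal length stays 25.6 mm; the relevant sensor dimension is now w = 12.52 mm. Object distance dₒ = 444 m = 444000 mm.
Thin-lens field width W = w·(dₒ − f)/f = 12.52 × (444000 − 25.6)/25.6 ≈ 217131.230 mm = 217.131 m.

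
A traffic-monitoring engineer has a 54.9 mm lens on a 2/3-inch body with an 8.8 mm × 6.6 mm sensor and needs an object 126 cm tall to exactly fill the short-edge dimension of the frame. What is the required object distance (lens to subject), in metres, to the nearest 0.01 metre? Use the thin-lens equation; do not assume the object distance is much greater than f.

W: 126 cm = 1260 mm.
Magnification m = h/W = dᵢ/dₒ; combined with 1/f = 1/dₒ + 1/dᵢ this gives dₒ = f·(1 + W/h).
dₒ = 54.9 mm × (1 + 1260/6.6) = 54.9 × 191.9091 ≈ 10535.809 mm = 10.5358 m.

10.54 m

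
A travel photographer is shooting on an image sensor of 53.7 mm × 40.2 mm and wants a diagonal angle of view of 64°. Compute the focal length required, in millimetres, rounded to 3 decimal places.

53.675 mm

Sensor diagonal = √(53.7² + 40.2²) = √4499.7300 ≈ 67.0800 mm.
From α = 2·arctan(d/2f) we get f = d / (2·tan(α/2)).
With d = 67.0800 mm and α/2 = 32°, tan(α/2) ≈ 0.62487, so f ≈ 67.0800 / 1.24974 ≈ 53.6752 mm.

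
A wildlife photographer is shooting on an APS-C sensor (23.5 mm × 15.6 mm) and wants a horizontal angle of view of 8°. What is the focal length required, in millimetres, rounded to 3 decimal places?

From α = 2·arctan(w/2f) we get f = w / (2·tan(α/2)).
With w = 23.5 mm and α/2 = 4°, tan(α/2) ≈ 0.06993, so f ≈ 23.5 / 0.13985 ≈ 168.0328 mm.

168.033 mm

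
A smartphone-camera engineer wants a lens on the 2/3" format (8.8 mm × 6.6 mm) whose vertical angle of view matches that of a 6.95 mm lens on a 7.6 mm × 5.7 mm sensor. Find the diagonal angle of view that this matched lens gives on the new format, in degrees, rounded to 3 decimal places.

Equal vertical AOV ⇒ f₂ = f₁ · 6.6/5.7 = 6.95 × 1.15789 ≈ 8.0474 mm.
Sensor diagonal = √(8.8² + 6.6²) = √121.0000 ≈ 11.0000 mm.
Diagonal AOV on the new format = 2·arctan(11.0000 / (2 × 8.0474)) = 2·arctan(0.68345) ≈ 68.7016°.

68.702°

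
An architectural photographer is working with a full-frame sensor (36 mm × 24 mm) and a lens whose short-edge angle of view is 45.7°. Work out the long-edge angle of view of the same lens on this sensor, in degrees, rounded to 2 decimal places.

64.59°

From the short-edge AOV: f = 24 / (2·tan(22.85°)) = 24 / 0.84278 ≈ 28.4773 mm.
Long-edge AOV = 2·arctan(36 / (2 × 28.4773)) = 2·arctan(0.63208) ≈ 64.5926°.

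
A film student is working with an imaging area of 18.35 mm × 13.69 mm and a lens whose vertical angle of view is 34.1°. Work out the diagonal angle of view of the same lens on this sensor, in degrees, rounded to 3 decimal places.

From the vertical AOV: f = 13.69 / (2·tan(17.05°)) = 13.69 / 0.61337 ≈ 22.3193 mm.
Sensor diagonal = √(18.35² + 13.69²) = √524.1386 ≈ 22.8941 mm.
Diagonal AOV = 2·arctan(22.8941 / (2 × 22.3193)) = 2·arctan(0.51288) ≈ 54.3044°.

54.304°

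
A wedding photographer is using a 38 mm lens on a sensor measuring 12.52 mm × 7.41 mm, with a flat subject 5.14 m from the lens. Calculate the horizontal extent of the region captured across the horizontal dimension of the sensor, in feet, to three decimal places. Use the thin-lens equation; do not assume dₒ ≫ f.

dₒ: 5.14 m = 5140 mm.
Similar triangles through the lens centre give W/dₒ = w/dᵢ; with 1/f = 1/dₒ + 1/dᵢ this gives W = w·(dₒ − f)/f.
W = 12.52 mm × (5140 − 38) / 38 = 12.52 × 134.2632 ≈ 1680.975 mm = 1680.975/304.8 ft = 5.51501 ft.

5.515 ft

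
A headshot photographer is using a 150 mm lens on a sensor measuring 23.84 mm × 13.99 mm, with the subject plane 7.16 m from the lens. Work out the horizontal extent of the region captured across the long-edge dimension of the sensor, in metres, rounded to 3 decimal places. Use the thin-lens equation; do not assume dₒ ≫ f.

dₒ: 7.16 m = 7160 mm.
Similar triangles through the lens centre give W/dₒ = w/dᵢ; with 1/f = 1/dₒ + 1/dᵢ this gives W = w·(dₒ − f)/f.
W = 23.84 mm × (7160 − 150) / 150 = 23.84 × 46.7333 ≈ 1114.123 mm = 1.11412 m.

1.114 m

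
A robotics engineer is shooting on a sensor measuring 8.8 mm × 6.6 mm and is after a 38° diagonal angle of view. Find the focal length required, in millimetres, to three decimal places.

15.973 mm

Sensor diagonal = √(8.8² + 6.6²) = √121.0000 ≈ 11.0000 mm.
From α = 2·arctan(d/2f) we get f = d / (2·tan(α/2)).
With d = 11.0000 mm and α/2 = 19°, tan(α/2) ≈ 0.34433, so f ≈ 11.0000 / 0.68866 ≈ 15.9732 mm.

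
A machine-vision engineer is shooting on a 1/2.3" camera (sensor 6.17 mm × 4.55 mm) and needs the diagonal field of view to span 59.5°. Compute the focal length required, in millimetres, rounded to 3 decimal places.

6.707 mm

Sensor diagonal = √(6.17² + 4.55²) = √58.7714 ≈ 7.6663 mm.
From α = 2·arctan(d/2f) we get f = d / (2·tan(α/2)).
With d = 7.6663 mm and α/2 = 29.75°, tan(α/2) ≈ 0.57155, so f ≈ 7.6663 / 1.14309 ≈ 6.7066 mm.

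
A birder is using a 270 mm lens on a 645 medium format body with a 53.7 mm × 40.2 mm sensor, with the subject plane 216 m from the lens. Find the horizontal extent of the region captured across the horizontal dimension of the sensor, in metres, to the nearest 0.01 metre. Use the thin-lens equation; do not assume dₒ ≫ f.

42.91 m

dₒ: 216 m = 216000 mm.
Similar triangles through the lens centre give W/dₒ = w/dᵢ; with 1/f = 1/dₒ + 1/dᵢ this gives W = w·(dₒ − f)/f.
W = 53.7 mm × (216000 − 270) / 270 = 53.7 × 799.0000 ≈ 42906.300 mm = 42.9063 m.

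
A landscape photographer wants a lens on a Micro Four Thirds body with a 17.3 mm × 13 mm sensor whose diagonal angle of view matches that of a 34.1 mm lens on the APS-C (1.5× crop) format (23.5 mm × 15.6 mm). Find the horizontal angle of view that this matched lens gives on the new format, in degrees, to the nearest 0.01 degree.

Sensor diagonal = √(23.5² + 15.6²) = √795.6100 ≈ 28.2066 mm.
Sensor diagonal = √(17.3² + 13²) = √468.2900 ≈ 21.6400 mm.
Equal diagonal AOV ⇒ f₂ = f₁ · 21.6400/28.2066 = 34.1 × 0.76720 ≈ 26.1614 mm.
Horizontal AOV on the new format = 2·arctan(17.3 / (2 × 26.1614)) = 2·arctan(0.33064) ≈ 36.5918°.

36.59°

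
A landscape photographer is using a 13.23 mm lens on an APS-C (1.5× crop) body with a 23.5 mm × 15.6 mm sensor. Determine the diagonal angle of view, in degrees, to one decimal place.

Sensor diagonal = √(23.5² + 15.6²) = √795.6100 ≈ 28.2066 mm.
Angle of view α = 2·arctan(d/2f) with d = 28.2066 mm and f = 13.23 mm.
d/2f = 1.06601; arctan(1.06601) ≈ 46.8299°, so α ≈ 93.6599°.

93.7°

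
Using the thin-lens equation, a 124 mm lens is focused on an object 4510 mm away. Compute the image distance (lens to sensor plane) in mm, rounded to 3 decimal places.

127.506 mm

1/dᵢ = 1/f − 1/dₒ = 1/124 − 1/4510 = 0.0078428 mm⁻¹.
dᵢ = 1/0.0078428 ≈ 127.5057 mm.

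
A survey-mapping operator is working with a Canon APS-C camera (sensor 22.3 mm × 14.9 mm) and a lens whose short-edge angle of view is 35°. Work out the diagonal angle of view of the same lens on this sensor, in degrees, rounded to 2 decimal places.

59.15°

From the short-edge AOV: f = 14.9 / (2·tan(17.5°)) = 14.9 / 0.63060 ≈ 23.6284 mm.
Sensor diagonal = √(22.3² + 14.9²) = √719.3000 ≈ 26.8198 mm.
Diagonal AOV = 2·arctan(26.8198 / (2 × 23.6284)) = 2·arctan(0.56753) ≈ 59.1527°.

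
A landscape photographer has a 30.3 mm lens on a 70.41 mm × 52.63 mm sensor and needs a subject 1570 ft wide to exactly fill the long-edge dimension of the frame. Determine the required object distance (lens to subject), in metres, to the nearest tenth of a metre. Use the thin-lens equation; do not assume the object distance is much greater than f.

206.0 m

W: 1570 ft × 304.8 mm/ft = 478535.98 mm.
Magnification m = w/W = dᵢ/dₒ; combined with 1/f = 1/dₒ + 1/dᵢ this gives dₒ = f·(1 + W/w).
dₒ = 30.3 mm × (1 + 478536/70.41) = 30.3 × 6797.4207 ≈ 205961.849 mm = 205.962 m.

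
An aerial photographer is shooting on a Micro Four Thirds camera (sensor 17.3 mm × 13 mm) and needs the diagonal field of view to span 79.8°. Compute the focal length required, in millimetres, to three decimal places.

12.941 mm

Sensor diagonal = √(17.3² + 13²) = √468.2900 ≈ 21.6400 mm.
From α = 2·arctan(d/2f) we get f = d / (2·tan(α/2)).
With d = 21.6400 mm and α/2 = 39.9°, tan(α/2) ≈ 0.83613, so f ≈ 21.6400 / 1.67226 ≈ 12.9406 mm.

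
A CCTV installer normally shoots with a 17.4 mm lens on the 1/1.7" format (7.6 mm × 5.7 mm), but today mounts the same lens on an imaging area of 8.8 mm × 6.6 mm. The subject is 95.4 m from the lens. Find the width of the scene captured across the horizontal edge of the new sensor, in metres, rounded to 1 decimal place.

48.2 m

The focal length stays 17.4 mm; the relevant sensor dimension is now w = 8.8 mm. Object distance dₒ = 95.4 m = 95400 mm.
Thin-lens field width W = w·(dₒ − f)/f = 8.8 × (95400 − 17.4)/17.4 ≈ 48239.476 mm = 48.2395 m.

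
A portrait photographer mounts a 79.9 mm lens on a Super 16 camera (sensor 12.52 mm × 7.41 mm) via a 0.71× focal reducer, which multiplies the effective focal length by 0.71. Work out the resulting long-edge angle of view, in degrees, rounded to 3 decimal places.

Effective focal length f = 79.9 × 0.71 = 56.729 mm.
α = 2·arctan(12.52 / (2 × 56.729)) = 2·arctan(0.11035) ≈ 12.5941°.

12.594°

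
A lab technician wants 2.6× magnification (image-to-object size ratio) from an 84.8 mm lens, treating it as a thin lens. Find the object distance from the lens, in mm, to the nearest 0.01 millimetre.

117.42 mm

With m = dᵢ/dₒ and 1/f = 1/dₒ + 1/dᵢ, substituting dᵢ = m·dₒ gives 1/f = (1 + 1/m)/dₒ, hence dₒ = f·(1 + 1/m).
dₒ = 84.8 × (1 + 1/2.6) = 84.8 × 1.38462 ≈ 117.415 mm.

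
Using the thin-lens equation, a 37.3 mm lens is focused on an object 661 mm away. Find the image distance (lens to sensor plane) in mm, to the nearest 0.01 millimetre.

39.53 mm

1/dᵢ = 1/f − 1/dₒ = 1/37.3 − 1/661 = 0.0252968 mm⁻¹.
dᵢ = 1/0.0252968 ≈ 39.5307 mm.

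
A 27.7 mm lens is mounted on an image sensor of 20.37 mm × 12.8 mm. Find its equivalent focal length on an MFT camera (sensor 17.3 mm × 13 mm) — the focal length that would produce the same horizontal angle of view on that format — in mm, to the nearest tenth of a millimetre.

23.5 mm

Equal angle of view means equal width/f ratio, so f₂ = f₁ · (width₂/width₁) = 27.7 × 17.3/20.37.
f₂ = 27.7 × 0.84929 ≈ 23.525 mm.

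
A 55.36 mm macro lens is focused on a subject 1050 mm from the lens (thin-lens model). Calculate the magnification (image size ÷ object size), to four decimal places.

Thin lens: 1/f = 1/dₒ + 1/dᵢ → 1/dᵢ = 1/55.36 − 1/1050 = 0.0171112 mm⁻¹, so dᵢ ≈ 58.4412 mm.
Magnification m = dᵢ/dₒ = 58.4412/1050 ≈ 0.05566.

0.0557×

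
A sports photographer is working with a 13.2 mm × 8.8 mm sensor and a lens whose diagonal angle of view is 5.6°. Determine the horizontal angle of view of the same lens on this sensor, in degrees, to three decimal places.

Sensor diagonal = √(13.2² + 8.8²) = √251.6800 ≈ 15.8644 mm.
From the diagonal AOV: f = 15.8644 / (2·tan(2.8°)) = 15.8644 / 0.09782 ≈ 162.1859 mm.
Horizontal AOV = 2·arctan(13.2 / (2 × 162.1859)) = 2·arctan(0.04069) ≈ 4.6606°.

4.661°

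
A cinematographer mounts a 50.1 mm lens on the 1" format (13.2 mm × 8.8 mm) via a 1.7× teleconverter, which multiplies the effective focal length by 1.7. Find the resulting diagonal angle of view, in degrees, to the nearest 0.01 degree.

Effective focal length f = 50.1 × 1.7 = 85.17 mm.
Sensor diagonal = √(13.2² + 8.8²) = √251.6800 ≈ 15.8644 mm.
α = 2·arctan(15.864 / (2 × 85.17)) = 2·arctan(0.09313) ≈ 10.6417°.

10.64°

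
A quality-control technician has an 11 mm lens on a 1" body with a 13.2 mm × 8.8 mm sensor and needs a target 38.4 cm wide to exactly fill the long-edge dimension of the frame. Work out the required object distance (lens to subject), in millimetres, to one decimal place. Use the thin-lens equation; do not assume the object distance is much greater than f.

331.0 mm

W: 38.4 cm = 384 mm.
Magnification m = w/W = dᵢ/dₒ; combined with 1/f = 1/dₒ + 1/dᵢ this gives dₒ = f·(1 + W/w).
dₒ = 11 mm × (1 + 384/13.2) = 11 × 30.0909 ≈ 331.000 mm.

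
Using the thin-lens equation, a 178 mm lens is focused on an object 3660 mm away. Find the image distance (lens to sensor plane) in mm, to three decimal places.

1/dᵢ = 1/f − 1/dₒ = 1/178 − 1/3660 = 0.0053448 mm⁻¹.
dᵢ = 1/0.0053448 ≈ 187.0994 mm.

187.099 mm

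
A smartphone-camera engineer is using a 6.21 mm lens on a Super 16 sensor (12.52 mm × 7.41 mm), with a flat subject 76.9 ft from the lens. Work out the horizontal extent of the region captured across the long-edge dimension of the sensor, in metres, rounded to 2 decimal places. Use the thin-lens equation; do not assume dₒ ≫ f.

dₒ: 76.9 ft × 304.8 mm/ft = 23439.12 mm.
Similar triangles through the lens centre give W/dₒ = w/dᵢ; with 1/f = 1/dₒ + 1/dᵢ this gives W = w·(dₒ − f)/f.
W = 12.52 mm × (23439.1 − 6.21) / 6.21 = 12.52 × 3773.4153 ≈ 47243.160 mm = 47.2432 m.

47.24 m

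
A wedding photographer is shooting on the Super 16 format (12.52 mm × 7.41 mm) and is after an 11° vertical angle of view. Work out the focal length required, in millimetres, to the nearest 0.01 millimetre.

From α = 2·arctan(h/2f) we get f = h / (2·tan(α/2)).
With h = 7.41 mm and α/2 = 5.5°, tan(α/2) ≈ 0.09629, so f ≈ 7.41 / 0.19258 ≈ 38.4779 mm.

38.48 mm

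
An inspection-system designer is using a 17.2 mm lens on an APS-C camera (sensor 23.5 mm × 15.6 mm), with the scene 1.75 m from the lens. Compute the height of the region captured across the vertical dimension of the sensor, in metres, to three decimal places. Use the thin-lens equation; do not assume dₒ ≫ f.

1.572 m

dₒ: 1.75 m = 1750 mm.
Similar triangles through the lens centre give W/dₒ = h/dᵢ; with 1/f = 1/dₒ + 1/dᵢ this gives W = h·(dₒ − f)/f.
W = 15.6 mm × (1750 − 17.2) / 17.2 = 15.6 × 100.7442 ≈ 1571.609 mm = 1.57161 m.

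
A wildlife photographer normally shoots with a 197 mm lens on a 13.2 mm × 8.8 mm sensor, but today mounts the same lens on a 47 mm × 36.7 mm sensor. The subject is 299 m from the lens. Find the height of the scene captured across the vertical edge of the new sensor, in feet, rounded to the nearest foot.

The focal length stays 197 mm; the relevant sensor dimension is now h = 36.7 mm. Object distance dₒ = 299 m = 299000 mm.
Thin-lens field height W = h·(dₒ − f)/f = 36.7 × (299000 − 197)/197 ≈ 55665.330 mm = 55665.330/304.8 ft = 182.629 ft.

183 ft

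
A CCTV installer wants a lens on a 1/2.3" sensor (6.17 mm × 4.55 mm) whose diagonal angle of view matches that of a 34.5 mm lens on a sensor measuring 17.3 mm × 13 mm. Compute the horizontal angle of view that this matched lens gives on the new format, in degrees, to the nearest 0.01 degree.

28.33°

Sensor diagonal = √(17.3² + 13²) = √468.2900 ≈ 21.6400 mm.
Sensor diagonal = √(6.17² + 4.55²) = √58.7714 ≈ 7.6663 mm.
Equal diagonal AOV ⇒ f₂ = f₁ · 7.6663/21.6400 = 34.5 × 0.35426 ≈ 12.2221 mm.
Horizontal AOV on the new format = 2·arctan(6.17 / (2 × 12.2221)) = 2·arctan(0.25241) ≈ 28.3325°.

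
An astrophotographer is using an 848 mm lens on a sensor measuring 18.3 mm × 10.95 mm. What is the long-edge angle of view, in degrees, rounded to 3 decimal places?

Angle of view α = 2·arctan(w/2f) with w = 18.3 mm and f = 848 mm.
w/2f = 0.01079; arctan(0.01079) ≈ 0.6182°, so α ≈ 1.2364°.

1.236°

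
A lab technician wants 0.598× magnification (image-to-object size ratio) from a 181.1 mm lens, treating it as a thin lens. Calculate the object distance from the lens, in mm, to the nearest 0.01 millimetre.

With m = dᵢ/dₒ and 1/f = 1/dₒ + 1/dᵢ, substituting dᵢ = m·dₒ gives 1/f = (1 + 1/m)/dₒ, hence dₒ = f·(1 + 1/m).
dₒ = 181.1 × (1 + 1/0.598) = 181.1 × 2.67224 ≈ 483.943 mm.

483.94 mm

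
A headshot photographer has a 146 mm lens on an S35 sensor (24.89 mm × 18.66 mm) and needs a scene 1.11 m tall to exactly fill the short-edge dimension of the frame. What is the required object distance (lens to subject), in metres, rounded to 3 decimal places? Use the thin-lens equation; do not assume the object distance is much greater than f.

W: 1.11 m = 1110 mm.
Magnification m = h/W = dᵢ/dₒ; combined with 1/f = 1/dₒ + 1/dᵢ this gives dₒ = f·(1 + W/h).
dₒ = 146 mm × (1 + 1110/18.66) = 146 × 60.4855 ≈ 8830.887 mm = 8.83089 m.

8.831 m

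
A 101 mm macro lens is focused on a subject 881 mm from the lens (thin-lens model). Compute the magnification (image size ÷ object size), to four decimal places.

Thin lens: 1/f = 1/dₒ + 1/dᵢ → 1/dᵢ = 1/101 − 1/881 = 0.0087659 mm⁻¹, so dᵢ ≈ 114.0782 mm.
Magnification m = dᵢ/dₒ = 114.0782/881 ≈ 0.12949.

0.1295×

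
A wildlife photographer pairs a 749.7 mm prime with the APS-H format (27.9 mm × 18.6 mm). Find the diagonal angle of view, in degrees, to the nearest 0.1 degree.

Sensor diagonal = √(27.9² + 18.6²) = √1124.3700 ≈ 33.5316 mm.
Angle of view α = 2·arctan(d/2f) with d = 33.5316 mm and f = 749.7 mm.
d/2f = 0.02236; arctan(0.02236) ≈ 1.2811°, so α ≈ 2.5622°.

2.6°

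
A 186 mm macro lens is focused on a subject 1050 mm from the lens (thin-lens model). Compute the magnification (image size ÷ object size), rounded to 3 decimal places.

0.215×

Thin lens: 1/f = 1/dₒ + 1/dᵢ → 1/dᵢ = 1/186 − 1/1050 = 0.0044240 mm⁻¹, so dᵢ ≈ 226.0417 mm.
Magnification m = dᵢ/dₒ = 226.0417/1050 ≈ 0.21528.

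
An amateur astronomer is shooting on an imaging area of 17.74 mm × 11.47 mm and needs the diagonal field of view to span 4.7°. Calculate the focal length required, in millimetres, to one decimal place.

257.4 mm

Sensor diagonal = √(17.74² + 11.47²) = √446.2685 ≈ 21.1251 mm.
From α = 2·arctan(d/2f) we get f = d / (2·tan(α/2)).
With d = 21.1251 mm and α/2 = 2.35°, tan(α/2) ≈ 0.04104, so f ≈ 21.1251 / 0.08208 ≈ 257.3826 mm.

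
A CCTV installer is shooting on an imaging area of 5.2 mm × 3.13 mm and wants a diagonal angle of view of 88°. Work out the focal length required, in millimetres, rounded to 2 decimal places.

3.14 mm

Sensor diagonal = √(5.2² + 3.13²) = √36.8369 ≈ 6.0693 mm.
From α = 2·arctan(d/2f) we get f = d / (2·tan(α/2)).
With d = 6.0693 mm and α/2 = 44°, tan(α/2) ≈ 0.96569, so f ≈ 6.0693 / 1.93138 ≈ 3.1425 mm.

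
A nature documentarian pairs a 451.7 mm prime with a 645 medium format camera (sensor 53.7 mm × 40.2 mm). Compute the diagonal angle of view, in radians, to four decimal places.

0.1482 rad

Sensor diagonal = √(53.7² + 40.2²) = √4499.7300 ≈ 67.0800 mm.
Angle of view α = 2·arctan(d/2f) with d = 67.0800 mm and f = 451.7 mm.
d/2f = 0.07425; arctan(0.07425) ≈ 0.0741 rad, so α ≈ 0.1482 rad.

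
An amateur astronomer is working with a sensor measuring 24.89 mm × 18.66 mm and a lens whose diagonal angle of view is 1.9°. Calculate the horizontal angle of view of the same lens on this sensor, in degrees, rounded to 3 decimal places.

Sensor diagonal = √(24.89² + 18.66²) = √967.7077 ≈ 31.1080 mm.
From the diagonal AOV: f = 31.1080 / (2·tan(0.95°)) = 31.1080 / 0.03316 ≈ 937.9967 mm.
Horizontal AOV = 2·arctan(24.89 / (2 × 937.9967)) = 2·arctan(0.01327) ≈ 1.5203°.

1.520°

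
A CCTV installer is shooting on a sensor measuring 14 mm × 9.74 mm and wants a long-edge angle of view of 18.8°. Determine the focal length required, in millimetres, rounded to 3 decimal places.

From α = 2·arctan(w/2f) we get f = w / (2·tan(α/2)).
With w = 14 mm and α/2 = 9.4°, tan(α/2) ≈ 0.16555, so f ≈ 14 / 0.33110 ≈ 42.2836 mm.

42.284 mm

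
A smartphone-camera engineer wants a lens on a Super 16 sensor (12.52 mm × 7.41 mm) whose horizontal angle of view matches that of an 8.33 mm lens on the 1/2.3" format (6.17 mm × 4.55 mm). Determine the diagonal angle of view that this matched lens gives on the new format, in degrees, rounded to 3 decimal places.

46.569°

Equal horizontal AOV ⇒ f₂ = f₁ · 12.52/6.17 = 8.33 × 2.02917 ≈ 16.9030 mm.
Sensor diagonal = √(12.52² + 7.41²) = √211.6585 ≈ 14.5485 mm.
Diagonal AOV on the new format = 2·arctan(14.5485 / (2 × 16.9030)) = 2·arctan(0.43035) ≈ 46.5694°.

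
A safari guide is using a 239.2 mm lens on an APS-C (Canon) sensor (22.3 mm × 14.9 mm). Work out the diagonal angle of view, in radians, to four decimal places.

Sensor diagonal = √(22.3² + 14.9²) = √719.3000 ≈ 26.8198 mm.
Angle of view α = 2·arctan(d/2f) with d = 26.8198 mm and f = 239.2 mm.
d/2f = 0.05606; arctan(0.05606) ≈ 0.0560 rad, so α ≈ 0.1120 rad.

0.1120 rad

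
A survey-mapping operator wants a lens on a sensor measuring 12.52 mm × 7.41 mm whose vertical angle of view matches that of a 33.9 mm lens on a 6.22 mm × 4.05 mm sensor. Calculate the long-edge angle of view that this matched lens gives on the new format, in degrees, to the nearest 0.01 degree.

11.53°

Equal vertical AOV ⇒ f₂ = f₁ · 7.41/4.05 = 33.9 × 1.82963 ≈ 62.0244 mm.
Long-edge AOV on the new format = 2·arctan(12.52 / (2 × 62.0244)) = 2·arctan(0.10093) ≈ 11.5265°.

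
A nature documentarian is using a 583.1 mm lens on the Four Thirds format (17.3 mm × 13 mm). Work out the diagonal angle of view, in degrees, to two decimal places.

2.13°

Sensor diagonal = √(17.3² + 13²) = √468.2900 ≈ 21.6400 mm.
Angle of view α = 2·arctan(d/2f) with d = 21.6400 mm and f = 583.1 mm.
d/2f = 0.01856; arctan(0.01856) ≈ 1.0631°, so α ≈ 2.1261°.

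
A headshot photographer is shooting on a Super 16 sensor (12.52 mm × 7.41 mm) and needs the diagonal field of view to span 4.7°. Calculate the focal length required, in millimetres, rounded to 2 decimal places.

Sensor diagonal = √(12.52² + 7.41²) = √211.6585 ≈ 14.5485 mm.
From α = 2·arctan(d/2f) we get f = d / (2·tan(α/2)).
With d = 14.5485 mm and α/2 = 2.35°, tan(α/2) ≈ 0.04104, so f ≈ 14.5485 / 0.08208 ≈ 177.2552 mm.

177.26 mm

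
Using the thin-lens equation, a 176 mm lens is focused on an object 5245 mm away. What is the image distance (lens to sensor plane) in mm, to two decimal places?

1/dᵢ = 1/f − 1/dₒ = 1/176 − 1/5245 = 0.0054912 mm⁻¹.
dᵢ = 1/0.0054912 ≈ 182.1109 mm.

182.11 mm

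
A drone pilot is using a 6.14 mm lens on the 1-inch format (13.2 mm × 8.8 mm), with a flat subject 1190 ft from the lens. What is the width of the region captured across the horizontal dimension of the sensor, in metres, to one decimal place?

779.8 m

dₒ: 1190 ft × 304.8 mm/ft = 362711.99 mm.
Similar triangles through the lens centre give W/dₒ = w/dᵢ; with 1/f = 1/dₒ + 1/dᵢ this gives W = w·(dₒ − f)/f.
W = 13.2 mm × (362712 − 6.14) / 6.14 = 13.2 × 59072.6137 ≈ 779758.501 mm = 779.759 m.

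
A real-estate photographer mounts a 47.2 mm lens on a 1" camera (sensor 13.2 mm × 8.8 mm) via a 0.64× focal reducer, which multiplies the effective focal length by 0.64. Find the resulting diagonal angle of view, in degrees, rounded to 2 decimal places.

Effective focal length f = 47.2 × 0.64 = 30.208 mm.
Sensor diagonal = √(13.2² + 8.8²) = √251.6800 ≈ 15.8644 mm.
α = 2·arctan(15.864 / (2 × 30.208)) = 2·arctan(0.26259) ≈ 29.4259°.

29.43°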